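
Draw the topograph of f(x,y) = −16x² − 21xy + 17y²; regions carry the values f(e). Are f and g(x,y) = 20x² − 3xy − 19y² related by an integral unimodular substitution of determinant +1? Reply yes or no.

D₁ = 1529, D₂ = 1529
river cycle of f (length 28): (17, 21, -16), (-16, 11, 22), (22, 33, -5), (-5, 37, 8), (8, 27, -25), (-25, 23, 10), (10, 37, -4), (-4, 35, 19), (19, 3, -20), (-20, 37, 2), … (18 more)
river cycle of g (length 28): (-19, 3, 20), (20, 37, -2), (-2, 39, 1), (1, 39, -2), (-2, 37, 20), (20, 3, -19), (-19, 35, 4), (4, 37, -10), (-10, 23, 25), (25, 27, -8), … (18 more)
cycles differ ⇒ inequivalent

no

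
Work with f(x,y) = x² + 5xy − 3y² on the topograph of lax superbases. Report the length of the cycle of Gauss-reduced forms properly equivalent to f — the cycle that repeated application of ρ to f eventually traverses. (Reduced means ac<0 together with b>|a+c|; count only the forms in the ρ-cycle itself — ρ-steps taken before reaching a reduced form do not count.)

D = 37, ⌊√D⌋ = 6
river: ρ → (-3,1,3)
river: ρ → (3,5,-1)
river: ρ → (-1,5,3)
river: ρ → (3,1,-3)
river: ρ → (-3,5,1)
river: ρ → (1,5,-3)
ρ-cycle length = 6 (tail of 0 descent steps not counted)

6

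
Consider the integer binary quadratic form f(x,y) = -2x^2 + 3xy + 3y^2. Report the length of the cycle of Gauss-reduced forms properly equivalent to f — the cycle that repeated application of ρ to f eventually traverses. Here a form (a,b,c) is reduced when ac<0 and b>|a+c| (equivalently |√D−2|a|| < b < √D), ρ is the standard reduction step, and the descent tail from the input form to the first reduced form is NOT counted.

D = 33, ⌊√D⌋ = 5
river: ρ → (3,3,-2)
river: ρ → (-2,5,1)
river: ρ → (1,5,-2)
river: ρ → (-2,3,3)
ρ-cycle length = 4 (tail of 0 descent steps not counted)

4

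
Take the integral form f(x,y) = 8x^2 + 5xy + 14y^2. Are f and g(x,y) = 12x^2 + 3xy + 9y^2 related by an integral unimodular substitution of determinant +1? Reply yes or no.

D₁ = -423, D₂ = -423
f: reduced (well bottom): (8,5,14) with a≤c, −a<b≤a
g: flip: (12,3,9)→(9,-3,12)
g: reduced (well bottom): (9,-3,12) with a≤c, −a<b≤a
reduced forms (8, 5, 14) vs (9, -3, 12) ⇒ inequivalent

no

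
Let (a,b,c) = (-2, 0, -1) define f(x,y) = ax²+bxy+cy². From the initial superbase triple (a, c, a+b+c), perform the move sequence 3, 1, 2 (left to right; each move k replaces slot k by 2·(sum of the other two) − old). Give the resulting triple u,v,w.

start (-2,-1,-3) = (f(1,0),f(0,1),f(1,1))
replace slot 3: 2·((-2)+(-1)) − (-3) = -3 → (-2,-1,-3)
replace slot 1: 2·((-1)+(-3)) − (-2) = -6 → (-6,-1,-3)
replace slot 2: 2·((-6)+(-3)) − (-1) = -17 → (-6,-17,-3)

-6,-17,-3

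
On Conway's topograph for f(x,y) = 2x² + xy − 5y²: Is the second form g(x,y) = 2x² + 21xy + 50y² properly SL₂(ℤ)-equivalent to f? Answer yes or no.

D₁ = 41, D₂ = 41
river cycle of f (length 10): (2, 5, -2), (-2, 3, 4), (4, 5, -1), (-1, 5, 4), (4, 3, -2), (-2, 5, 2), (2, 3, -4), (-4, 5, 1), (1, 5, -4), (-4, 3, 2)
river cycle of g (length 10): (2, 5, -2), (-2, 3, 4), (4, 5, -1), (-1, 5, 4), (4, 3, -2), (-2, 5, 2), (2, 3, -4), (-4, 5, 1), (1, 5, -4), (-4, 3, 2)
cycles coincide ⇒ equivalent

yes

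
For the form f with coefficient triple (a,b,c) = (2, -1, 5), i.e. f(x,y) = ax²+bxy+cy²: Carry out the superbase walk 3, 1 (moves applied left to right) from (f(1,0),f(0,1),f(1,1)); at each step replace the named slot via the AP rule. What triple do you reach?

start (2,5,6) = (f(1,0),f(0,1),f(1,1))
replace slot 3: 2·(2+5) − 6 = 8 → (2,5,8)
replace slot 1: 2·(5+8) − 2 = 24 → (24,5,8)

24,5,8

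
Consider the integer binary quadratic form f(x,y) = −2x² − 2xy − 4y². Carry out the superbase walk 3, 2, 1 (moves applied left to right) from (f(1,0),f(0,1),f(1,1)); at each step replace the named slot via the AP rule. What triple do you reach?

start (-2,-4,-8) = (f(1,0),f(0,1),f(1,1))
replace slot 3: 2·((-2)+(-4)) − (-8) = -4 → (-2,-4,-4)
replace slot 2: 2·((-2)+(-4)) − (-4) = -8 → (-2,-8,-4)
replace slot 1: 2·((-8)+(-4)) − (-2) = -22 → (-22,-8,-4)

-22,-8,-4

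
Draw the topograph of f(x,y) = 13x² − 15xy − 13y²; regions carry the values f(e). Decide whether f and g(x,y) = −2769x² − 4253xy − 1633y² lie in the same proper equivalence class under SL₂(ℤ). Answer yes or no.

D₁ = 901, D₂ = 901
river cycle of f (length 14): (-13, 15, 13), (13, 11, -15), (-15, 19, 9), (9, 17, -17), (-17, 17, 9), (9, 19, -15), (-15, 11, 13), (13, 15, -13), (-13, 11, 15), (15, 19, -9), … (4 more)
river cycle of g (length 14): (-13, 15, 13), (13, 11, -15), (-15, 19, 9), (9, 17, -17), (-17, 17, 9), (9, 19, -15), (-15, 11, 13), (13, 15, -13), (-13, 11, 15), (15, 19, -9), … (4 more)
cycles coincide ⇒ equivalent

yes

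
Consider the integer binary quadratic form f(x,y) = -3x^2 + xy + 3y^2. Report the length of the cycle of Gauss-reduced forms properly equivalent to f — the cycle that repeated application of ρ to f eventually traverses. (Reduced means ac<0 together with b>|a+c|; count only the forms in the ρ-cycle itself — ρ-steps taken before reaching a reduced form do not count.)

D = 37, ⌊√D⌋ = 6
river: ρ → (3,5,-1)
river: ρ → (-1,5,3)
river: ρ → (3,1,-3)
river: ρ → (-3,5,1)
river: ρ → (1,5,-3)
river: ρ → (-3,1,3)
ρ-cycle length = 6 (tail of 0 descent steps not counted)

6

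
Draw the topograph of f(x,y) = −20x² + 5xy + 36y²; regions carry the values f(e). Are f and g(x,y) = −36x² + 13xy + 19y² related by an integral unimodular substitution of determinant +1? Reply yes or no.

D₁ = 2905, D₂ = 2905
river cycle of f (length 34): (-20, 45, 11), (11, 43, -24), (-24, 53, 1), (1, 53, -24), (-24, 43, 11), (11, 45, -20), (-20, 35, 21), (21, 49, -6), (-6, 47, 29), (29, 11, -24), … (24 more)
river cycle of g (length 34): (19, 25, -30), (-30, 35, 14), (14, 49, -9), (-9, 41, 34), (34, 27, -16), (-16, 37, 24), (24, 11, -29), (-29, 47, 6), (6, 49, -21), (-21, 35, 20), … (24 more)
cycles differ ⇒ inequivalent

no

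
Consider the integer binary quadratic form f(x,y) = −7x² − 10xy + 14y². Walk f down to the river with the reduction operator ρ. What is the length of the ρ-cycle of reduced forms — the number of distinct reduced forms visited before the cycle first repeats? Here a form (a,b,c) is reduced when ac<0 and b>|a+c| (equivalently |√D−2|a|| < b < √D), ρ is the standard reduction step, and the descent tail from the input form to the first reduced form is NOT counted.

D = 492, ⌊√D⌋ = 22
descent: ρ → (14,10,-7)  [lands on river]
river: ρ → (-7,18,6)
river: ρ → (6,18,-7)
river: ρ → (-7,10,14)
river: ρ → (14,18,-3)
river: ρ → (-3,18,14)
ρ-cycle length = 6 (tail of 1 descent step not counted)

6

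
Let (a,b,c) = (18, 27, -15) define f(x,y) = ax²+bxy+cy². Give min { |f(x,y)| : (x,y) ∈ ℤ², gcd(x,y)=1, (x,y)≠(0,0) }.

river: ρ → (-15,33,12)
river: ρ → (12,39,-6)
river: ρ → (-6,33,30)
river: ρ → (30,27,-9)
river: ρ → (-9,27,30)
river: ρ → (30,33,-6)
river: ρ → (-6,39,12)
river: ρ → (12,33,-15)
river: ρ → (-15,27,18)
river: ρ → (18,9,-24)
river: ρ → (-24,39,3)
river: ρ → (3,39,-24)
river: ρ → (-24,9,18)
river: ρ → (18,27,-15)
closes: descent 0, river 14
min |a| on river = 3

3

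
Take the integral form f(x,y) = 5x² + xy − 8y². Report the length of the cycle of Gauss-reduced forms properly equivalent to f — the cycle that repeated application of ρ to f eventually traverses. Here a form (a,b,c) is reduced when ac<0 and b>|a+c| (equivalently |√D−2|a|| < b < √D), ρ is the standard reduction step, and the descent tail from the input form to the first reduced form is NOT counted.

D = 161, ⌊√D⌋ = 12
descent: ρ → (-8,-1,5)
descent: ρ → (5,11,-2)  [lands on river]
river: ρ → (-2,9,10)
river: ρ → (10,11,-1)
river: ρ → (-1,11,10)
river: ρ → (10,9,-2)
river: ρ → (-2,11,5)
river: ρ → (5,9,-4)
river: ρ → (-4,7,7)
river: ρ → (7,7,-4)
river: ρ → (-4,9,5)
ρ-cycle length = 10 (tail of 2 descent steps not counted)

10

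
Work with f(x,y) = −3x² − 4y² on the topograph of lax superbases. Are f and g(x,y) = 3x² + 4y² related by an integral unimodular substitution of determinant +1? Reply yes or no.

D₁ = -48, D₂ = -48
f is negative-definite; reduce −f:
−f: reduced (well bottom): (3,0,4) with a≤c, −a<b≤a
flip sign back: reduced form of f is (-3,0,-4)
g: reduced (well bottom): (3,0,4) with a≤c, −a<b≤a
reduced forms (-3, 0, -4) vs (3, 0, 4) ⇒ inequivalent

no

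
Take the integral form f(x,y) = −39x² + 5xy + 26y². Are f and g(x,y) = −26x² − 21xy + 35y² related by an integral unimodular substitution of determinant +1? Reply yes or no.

D₁ = 4081, D₂ = 4081
river cycle of f (length 28): (26, 47, -18), (-18, 61, 5), (5, 59, -30), (-30, 61, 3), (3, 59, -50), (-50, 41, 12), (12, 55, -22), (-22, 33, 34), (34, 35, -21), (-21, 49, 20), … (18 more)
river cycle of g (length 28): (35, 21, -26), (-26, 31, 30), (30, 29, -27), (-27, 25, 32), (32, 39, -20), (-20, 41, 30), (30, 19, -31), (-31, 43, 18), (18, 29, -45), (-45, 61, 2), … (18 more)
cycles differ ⇒ inequivalent

no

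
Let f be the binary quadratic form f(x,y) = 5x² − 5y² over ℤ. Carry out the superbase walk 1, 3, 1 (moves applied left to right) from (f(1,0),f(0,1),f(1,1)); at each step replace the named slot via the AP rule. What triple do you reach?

start (5,-5,0) = (f(1,0),f(0,1),f(1,1))
replace slot 1: 2·((-5)+0) − 5 = -15 → (-15,-5,0)
replace slot 3: 2·((-15)+(-5)) − 0 = -40 → (-15,-5,-40)
replace slot 1: 2·((-5)+(-40)) − (-15) = -75 → (-75,-5,-40)

-75,-5,-40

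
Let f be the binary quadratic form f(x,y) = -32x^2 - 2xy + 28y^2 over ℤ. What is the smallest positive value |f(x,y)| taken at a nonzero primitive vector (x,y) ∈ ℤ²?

descent: ρ → (28,58,-2)  [lands on river]
river: ρ → (-2,58,28)
river: ρ → (28,54,-6)
river: ρ → (-6,54,28)
closes: descent 1, river 4
min |a| on river = 2

2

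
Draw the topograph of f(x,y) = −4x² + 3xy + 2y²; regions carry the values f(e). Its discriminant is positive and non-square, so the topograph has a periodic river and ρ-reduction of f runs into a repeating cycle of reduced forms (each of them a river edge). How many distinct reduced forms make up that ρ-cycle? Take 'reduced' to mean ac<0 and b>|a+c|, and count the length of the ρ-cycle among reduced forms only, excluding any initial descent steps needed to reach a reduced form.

D = 41, ⌊√D⌋ = 6
river: ρ → (2,5,-2)
river: ρ → (-2,3,4)
river: ρ → (4,5,-1)
river: ρ → (-1,5,4)
river: ρ → (4,3,-2)
river: ρ → (-2,5,2)
river: ρ → (2,3,-4)
river: ρ → (-4,5,1)
river: ρ → (1,5,-4)
river: ρ → (-4,3,2)
ρ-cycle length = 10 (tail of 0 descent steps not counted)

10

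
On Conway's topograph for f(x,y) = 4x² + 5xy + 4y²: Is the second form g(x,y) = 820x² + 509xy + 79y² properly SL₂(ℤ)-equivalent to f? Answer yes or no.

D₁ = -39, D₂ = -39
f: translate: b→-3 (≡5 mod 8), so (4,5,4)→(4,-3,3)
f: flip: (4,-3,3)→(3,3,4)
f: reduced (well bottom): (3,3,4) with a≤c, −a<b≤a
g: flip: (820,509,79)→(79,-509,820)
g: translate: b→-35 (≡-509 mod 158), so (79,-509,820)→(79,-35,4)
g: flip: (79,-35,4)→(4,35,79)
g: translate: b→3 (≡35 mod 8), so (4,35,79)→(4,3,3)
g: flip: (4,3,3)→(3,-3,4)
g: translate: b→3 (≡-3 mod 6), so (3,-3,4)→(3,3,4)
g: reduced (well bottom): (3,3,4) with a≤c, −a<b≤a
reduced forms (3, 3, 4) vs (3, 3, 4) ⇒ equivalent

yes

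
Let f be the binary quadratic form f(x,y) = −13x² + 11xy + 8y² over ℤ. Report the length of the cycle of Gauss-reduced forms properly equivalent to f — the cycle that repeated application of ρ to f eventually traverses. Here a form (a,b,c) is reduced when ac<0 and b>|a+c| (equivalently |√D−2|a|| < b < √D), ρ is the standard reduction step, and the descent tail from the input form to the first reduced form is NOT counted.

D = 537, ⌊√D⌋ = 23
river: ρ → (8,21,-3)
river: ρ → (-3,21,8)
river: ρ → (8,11,-13)
river: ρ → (-13,15,6)
river: ρ → (6,21,-4)
river: ρ → (-4,19,11)
river: ρ → (11,3,-12)
river: ρ → (-12,21,2)
river: ρ → (2,23,-1)
river: ρ → (-1,23,2)
river: ρ → (2,21,-12)
river: ρ → (-12,3,11)
river: ρ → (11,19,-4)
river: ρ → (-4,21,6)
river: ρ → (6,15,-13)
river: ρ → (-13,11,8)
ρ-cycle length = 16 (tail of 0 descent steps not counted)

16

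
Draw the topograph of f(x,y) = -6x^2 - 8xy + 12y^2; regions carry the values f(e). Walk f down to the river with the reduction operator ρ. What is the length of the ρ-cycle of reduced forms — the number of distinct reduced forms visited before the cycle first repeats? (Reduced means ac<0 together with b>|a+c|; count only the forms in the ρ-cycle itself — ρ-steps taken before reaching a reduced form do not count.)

D = 352, ⌊√D⌋ = 18
descent: ρ → (12,8,-6)  [lands on river]
river: ρ → (-6,16,4)
river: ρ → (4,16,-6)
river: ρ → (-6,8,12)
river: ρ → (12,16,-2)
river: ρ → (-2,16,12)
ρ-cycle length = 6 (tail of 1 descent step not counted)

6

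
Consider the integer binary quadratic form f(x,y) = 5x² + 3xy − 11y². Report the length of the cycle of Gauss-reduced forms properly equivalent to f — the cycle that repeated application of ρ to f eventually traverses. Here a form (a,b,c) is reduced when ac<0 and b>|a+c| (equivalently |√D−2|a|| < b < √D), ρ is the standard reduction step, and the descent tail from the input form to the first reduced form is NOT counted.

D = 229, ⌊√D⌋ = 15
descent: ρ → (-11,-3,5)
descent: ρ → (5,13,-3)  [lands on river]
river: ρ → (-3,11,9)
river: ρ → (9,7,-5)
river: ρ → (-5,13,3)
river: ρ → (3,11,-9)
river: ρ → (-9,7,5)
ρ-cycle length = 6 (tail of 2 descent steps not counted)

6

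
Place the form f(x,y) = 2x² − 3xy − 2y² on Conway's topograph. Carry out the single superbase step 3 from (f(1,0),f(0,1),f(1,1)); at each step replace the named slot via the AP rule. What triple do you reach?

start (2,-2,-3) = (f(1,0),f(0,1),f(1,1))
replace slot 3: 2·(2+(-2)) − (-3) = 3 → (2,-2,3)

2,-2,3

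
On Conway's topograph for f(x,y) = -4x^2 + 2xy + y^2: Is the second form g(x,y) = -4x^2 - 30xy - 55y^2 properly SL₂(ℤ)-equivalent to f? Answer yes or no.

D₁ = 20, D₂ = 20
river cycle of f (length 2): (1, 4, -1), (-1, 4, 1)
river cycle of g (length 2): (1, 4, -1), (-1, 4, 1)
cycles coincide ⇒ equivalent

yes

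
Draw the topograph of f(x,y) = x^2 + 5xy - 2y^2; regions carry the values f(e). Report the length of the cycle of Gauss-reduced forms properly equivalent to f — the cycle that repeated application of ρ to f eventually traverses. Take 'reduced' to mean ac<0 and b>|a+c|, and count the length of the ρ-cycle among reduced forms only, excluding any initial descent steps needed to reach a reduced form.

D = 33, ⌊√D⌋ = 5
river: ρ → (-2,3,3)
river: ρ → (3,3,-2)
river: ρ → (-2,5,1)
river: ρ → (1,5,-2)
ρ-cycle length = 4 (tail of 0 descent steps not counted)

4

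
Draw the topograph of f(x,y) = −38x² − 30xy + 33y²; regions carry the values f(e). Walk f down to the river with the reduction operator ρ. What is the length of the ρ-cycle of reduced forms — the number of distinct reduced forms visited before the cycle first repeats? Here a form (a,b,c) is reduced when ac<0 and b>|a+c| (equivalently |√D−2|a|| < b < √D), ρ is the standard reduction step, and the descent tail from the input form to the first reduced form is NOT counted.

D = 5916, ⌊√D⌋ = 76
descent: ρ → (33,30,-38)  [lands on river]
river: ρ → (-38,46,25)
river: ρ → (25,54,-30)
river: ρ → (-30,66,13)
river: ρ → (13,64,-35)
river: ρ → (-35,76,1)
river: ρ → (1,76,-35)
river: ρ → (-35,64,13)
river: ρ → (13,66,-30)
river: ρ → (-30,54,25)
river: ρ → (25,46,-38)
river: ρ → (-38,30,33)
river: ρ → (33,36,-35)
river: ρ → (-35,34,34)
river: ρ → (34,34,-35)
river: ρ → (-35,36,33)
ρ-cycle length = 16 (tail of 1 descent step not counted)

16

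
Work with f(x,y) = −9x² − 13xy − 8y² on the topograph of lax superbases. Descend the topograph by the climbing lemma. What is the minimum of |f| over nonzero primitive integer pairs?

translate: b→-5 (≡13 mod 18), so (9,13,8)→(9,-5,4)
flip: (9,-5,4)→(4,5,9)
translate: b→-3 (≡5 mod 8), so (4,5,9)→(4,-3,8)
reduced (well bottom): (4,-3,8) with a≤c, −a<b≤a
well minimum |f| = |-4| = 4 (negative-definite)

4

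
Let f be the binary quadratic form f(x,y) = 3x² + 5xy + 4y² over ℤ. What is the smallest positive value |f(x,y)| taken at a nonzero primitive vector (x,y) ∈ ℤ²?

translate: b→-1 (≡5 mod 6), so (3,5,4)→(3,-1,2)
flip: (3,-1,2)→(2,1,3)
reduced (well bottom): (2,1,3) with a≤c, −a<b≤a
well minimum = a = 2

2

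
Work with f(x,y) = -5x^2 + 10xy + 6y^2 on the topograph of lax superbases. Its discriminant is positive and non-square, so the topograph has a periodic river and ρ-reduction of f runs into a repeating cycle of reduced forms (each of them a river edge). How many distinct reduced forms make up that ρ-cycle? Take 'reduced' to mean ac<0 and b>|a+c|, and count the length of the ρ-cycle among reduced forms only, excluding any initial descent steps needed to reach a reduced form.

D = 220, ⌊√D⌋ = 14
river: ρ → (6,14,-1)
river: ρ → (-1,14,6)
river: ρ → (6,10,-5)
river: ρ → (-5,10,6)
ρ-cycle length = 4 (tail of 0 descent steps not counted)

4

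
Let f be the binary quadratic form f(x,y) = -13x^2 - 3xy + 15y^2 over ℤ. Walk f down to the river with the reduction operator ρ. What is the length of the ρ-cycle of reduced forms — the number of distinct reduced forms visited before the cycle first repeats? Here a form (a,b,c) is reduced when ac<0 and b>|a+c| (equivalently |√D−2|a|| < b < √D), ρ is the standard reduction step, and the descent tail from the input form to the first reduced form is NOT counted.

D = 789, ⌊√D⌋ = 28
descent: ρ → (15,3,-13)  [lands on river]
river: ρ → (-13,23,5)
river: ρ → (5,27,-3)
river: ρ → (-3,27,5)
river: ρ → (5,23,-13)
river: ρ → (-13,3,15)
river: ρ → (15,27,-1)
river: ρ → (-1,27,15)
ρ-cycle length = 8 (tail of 1 descent step not counted)

8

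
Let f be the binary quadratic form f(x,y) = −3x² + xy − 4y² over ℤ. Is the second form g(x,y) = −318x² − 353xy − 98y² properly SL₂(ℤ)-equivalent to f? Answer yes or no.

D₁ = -47, D₂ = -47
f is negative-definite; reduce −f:
−f: reduced (well bottom): (3,-1,4) with a≤c, −a<b≤a
flip sign back: reduced form of f is (-3,1,-4)
g is negative-definite; reduce −g:
−g: translate: b→-283 (≡353 mod 636), so (318,353,98)→(318,-283,63)
−g: flip: (318,-283,63)→(63,283,318)
−g: translate: b→31 (≡283 mod 126), so (63,283,318)→(63,31,4)
−g: flip: (63,31,4)→(4,-31,63)
−g: translate: b→1 (≡-31 mod 8), so (4,-31,63)→(4,1,3)
−g: flip: (4,1,3)→(3,-1,4)
−g: reduced (well bottom): (3,-1,4) with a≤c, −a<b≤a
flip sign back: reduced form of g is (-3,1,-4)
reduced forms (-3, 1, -4) vs (-3, 1, -4) ⇒ equivalent

yes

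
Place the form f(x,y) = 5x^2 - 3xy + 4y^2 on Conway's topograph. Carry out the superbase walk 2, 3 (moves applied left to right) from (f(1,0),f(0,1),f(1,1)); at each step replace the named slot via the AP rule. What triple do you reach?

start (5,4,6) = (f(1,0),f(0,1),f(1,1))
replace slot 2: 2·(5+6) − 4 = 18 → (5,18,6)
replace slot 3: 2·(5+18) − 6 = 40 → (5,18,40)

5,18,40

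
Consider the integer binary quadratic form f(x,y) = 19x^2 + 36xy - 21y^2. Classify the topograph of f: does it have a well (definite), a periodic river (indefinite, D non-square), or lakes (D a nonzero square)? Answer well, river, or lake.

D = b²−4ac = 36² − 4·19·(-21) = 2892
D > 0 non-square ⇒ indefinite ⇒ periodic river

river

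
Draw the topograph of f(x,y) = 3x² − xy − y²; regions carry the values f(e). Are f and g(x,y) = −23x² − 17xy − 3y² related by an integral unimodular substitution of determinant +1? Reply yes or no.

D₁ = 13, D₂ = 13
river cycle of f (length 2): (-1, 3, 1), (1, 3, -1)
river cycle of g (length 2): (1, 3, -1), (-1, 3, 1)
cycles coincide ⇒ equivalent

yes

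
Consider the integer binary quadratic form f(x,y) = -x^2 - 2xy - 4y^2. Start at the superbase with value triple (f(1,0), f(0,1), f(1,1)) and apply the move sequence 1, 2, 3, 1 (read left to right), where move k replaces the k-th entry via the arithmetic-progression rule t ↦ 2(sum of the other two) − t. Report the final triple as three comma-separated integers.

start (-1,-4,-7) = (f(1,0),f(0,1),f(1,1))
replace slot 1: 2·((-4)+(-7)) − (-1) = -21 → (-21,-4,-7)
replace slot 2: 2·((-21)+(-7)) − (-4) = -52 → (-21,-52,-7)
replace slot 3: 2·((-21)+(-52)) − (-7) = -139 → (-21,-52,-139)
replace slot 1: 2·((-52)+(-139)) − (-21) = -361 → (-361,-52,-139)

-361,-52,-139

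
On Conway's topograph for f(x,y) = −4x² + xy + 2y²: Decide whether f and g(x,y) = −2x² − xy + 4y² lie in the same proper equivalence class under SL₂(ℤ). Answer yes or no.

D₁ = 33, D₂ = 33
river cycle of f (length 4): (2, 3, -3), (-3, 3, 2), (2, 5, -1), (-1, 5, 2)
river cycle of g (length 4): (-2, 3, 3), (3, 3, -2), (-2, 5, 1), (1, 5, -2)
cycles differ ⇒ inequivalent

no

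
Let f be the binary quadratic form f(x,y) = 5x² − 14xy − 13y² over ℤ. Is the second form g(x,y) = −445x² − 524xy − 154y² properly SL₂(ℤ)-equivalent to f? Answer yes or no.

D₁ = 456, D₂ = 456
river cycle of f (length 10): (-13, 14, 5), (5, 16, -10), (-10, 4, 11), (11, 18, -3), (-3, 18, 11), (11, 4, -10), (-10, 16, 5), (5, 14, -13), (-13, 12, 6), (6, 12, -13)
river cycle of g (length 10): (-13, 14, 5), (5, 16, -10), (-10, 4, 11), (11, 18, -3), (-3, 18, 11), (11, 4, -10), (-10, 16, 5), (5, 14, -13), (-13, 12, 6), (6, 12, -13)
cycles coincide ⇒ equivalent

yes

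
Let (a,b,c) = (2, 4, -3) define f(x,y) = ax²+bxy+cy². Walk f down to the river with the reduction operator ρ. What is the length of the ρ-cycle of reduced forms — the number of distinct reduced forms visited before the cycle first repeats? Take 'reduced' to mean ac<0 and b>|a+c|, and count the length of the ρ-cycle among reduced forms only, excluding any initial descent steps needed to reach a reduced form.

D = 40, ⌊√D⌋ = 6
river: ρ → (-3,2,3)
river: ρ → (3,4,-2)
river: ρ → (-2,4,3)
river: ρ → (3,2,-3)
river: ρ → (-3,4,2)
river: ρ → (2,4,-3)
ρ-cycle length = 6 (tail of 0 descent steps not counted)

6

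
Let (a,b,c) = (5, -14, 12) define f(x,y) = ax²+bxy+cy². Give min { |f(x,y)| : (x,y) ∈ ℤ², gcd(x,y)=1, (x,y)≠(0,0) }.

translate: b→-4 (≡-14 mod 10), so (5,-14,12)→(5,-4,3)
flip: (5,-4,3)→(3,4,5)
translate: b→-2 (≡4 mod 6), so (3,4,5)→(3,-2,4)
reduced (well bottom): (3,-2,4) with a≤c, −a<b≤a
well minimum = a = 3

3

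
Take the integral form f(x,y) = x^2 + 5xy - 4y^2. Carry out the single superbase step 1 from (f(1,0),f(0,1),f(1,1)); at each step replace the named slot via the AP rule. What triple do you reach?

start (1,-4,2) = (f(1,0),f(0,1),f(1,1))
replace slot 1: 2·((-4)+2) − 1 = -5 → (-5,-4,2)

-5,-4,2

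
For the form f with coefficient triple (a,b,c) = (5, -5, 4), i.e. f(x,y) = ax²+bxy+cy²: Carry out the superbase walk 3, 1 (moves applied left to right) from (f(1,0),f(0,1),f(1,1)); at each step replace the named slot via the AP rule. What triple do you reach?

start (5,4,4) = (f(1,0),f(0,1),f(1,1))
replace slot 3: 2·(5+4) − 4 = 14 → (5,4,14)
replace slot 1: 2·(4+14) − 5 = 31 → (31,4,14)

31,4,14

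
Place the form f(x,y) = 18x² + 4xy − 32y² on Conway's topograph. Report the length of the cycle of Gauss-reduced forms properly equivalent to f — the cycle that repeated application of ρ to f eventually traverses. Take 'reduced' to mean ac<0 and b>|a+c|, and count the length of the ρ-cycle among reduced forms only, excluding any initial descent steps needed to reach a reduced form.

D = 2320, ⌊√D⌋ = 48
descent: ρ → (-32,-4,18)
descent: ρ → (18,40,-10)  [lands on river]
river: ρ → (-10,40,18)
river: ρ → (18,32,-18)
river: ρ → (-18,40,10)
river: ρ → (10,40,-18)
river: ρ → (-18,32,18)
ρ-cycle length = 6 (tail of 2 descent steps not counted)

6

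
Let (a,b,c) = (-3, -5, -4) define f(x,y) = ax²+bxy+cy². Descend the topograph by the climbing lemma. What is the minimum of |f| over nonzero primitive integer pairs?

translate: b→-1 (≡5 mod 6), so (3,5,4)→(3,-1,2)
flip: (3,-1,2)→(2,1,3)
reduced (well bottom): (2,1,3) with a≤c, −a<b≤a
well minimum |f| = |-2| = 2 (negative-definite)

2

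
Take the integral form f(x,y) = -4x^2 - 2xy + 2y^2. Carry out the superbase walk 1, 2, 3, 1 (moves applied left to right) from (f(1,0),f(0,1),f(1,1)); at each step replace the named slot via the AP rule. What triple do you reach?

start (-4,2,-4) = (f(1,0),f(0,1),f(1,1))
replace slot 1: 2·(2+(-4)) − (-4) = 0 → (0,2,-4)
replace slot 2: 2·(0+(-4)) − 2 = -10 → (0,-10,-4)
replace slot 3: 2·(0+(-10)) − (-4) = -16 → (0,-10,-16)
replace slot 1: 2·((-10)+(-16)) − 0 = -52 → (-52,-10,-16)

-52,-10,-16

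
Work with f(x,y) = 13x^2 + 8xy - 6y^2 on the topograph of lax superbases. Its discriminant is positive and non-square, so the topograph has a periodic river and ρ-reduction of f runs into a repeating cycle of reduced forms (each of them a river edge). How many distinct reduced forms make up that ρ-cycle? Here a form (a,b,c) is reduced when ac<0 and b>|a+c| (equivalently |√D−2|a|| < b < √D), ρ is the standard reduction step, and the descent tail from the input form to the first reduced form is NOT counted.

D = 376, ⌊√D⌋ = 19
river: ρ → (-6,16,5)
river: ρ → (5,14,-9)
river: ρ → (-9,4,10)
river: ρ → (10,16,-3)
river: ρ → (-3,14,15)
river: ρ → (15,16,-2)
river: ρ → (-2,16,15)
river: ρ → (15,14,-3)
river: ρ → (-3,16,10)
river: ρ → (10,4,-9)
river: ρ → (-9,14,5)
river: ρ → (5,16,-6)
river: ρ → (-6,8,13)
river: ρ → (13,18,-1)
river: ρ → (-1,18,13)
river: ρ → (13,8,-6)
ρ-cycle length = 16 (tail of 0 descent steps not counted)

16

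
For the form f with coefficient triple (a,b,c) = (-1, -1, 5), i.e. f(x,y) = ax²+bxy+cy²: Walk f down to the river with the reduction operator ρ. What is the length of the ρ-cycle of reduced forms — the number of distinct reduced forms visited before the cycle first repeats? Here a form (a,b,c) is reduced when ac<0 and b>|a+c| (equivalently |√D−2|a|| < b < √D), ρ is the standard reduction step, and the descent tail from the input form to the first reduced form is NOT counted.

D = 21, ⌊√D⌋ = 4
descent: ρ → (5,1,-1)
descent: ρ → (-1,3,3)  [lands on river]
river: ρ → (3,3,-1)
ρ-cycle length = 2 (tail of 2 descent steps not counted)

2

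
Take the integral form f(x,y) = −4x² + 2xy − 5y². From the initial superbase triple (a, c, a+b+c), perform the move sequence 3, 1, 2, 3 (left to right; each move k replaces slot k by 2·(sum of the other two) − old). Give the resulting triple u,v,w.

start (-4,-5,-7) = (f(1,0),f(0,1),f(1,1))
replace slot 3: 2·((-4)+(-5)) − (-7) = -11 → (-4,-5,-11)
replace slot 1: 2·((-5)+(-11)) − (-4) = -28 → (-28,-5,-11)
replace slot 2: 2·((-28)+(-11)) − (-5) = -73 → (-28,-73,-11)
replace slot 3: 2·((-28)+(-73)) − (-11) = -191 → (-28,-73,-191)

-28,-73,-191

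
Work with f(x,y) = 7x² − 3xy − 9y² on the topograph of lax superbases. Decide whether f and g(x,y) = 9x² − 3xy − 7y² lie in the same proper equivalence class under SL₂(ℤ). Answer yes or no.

D₁ = 261, D₂ = 261
river cycle of f (length 8): (-9, 3, 7), (7, 11, -5), (-5, 9, 9), (9, 9, -5), (-5, 11, 7), (7, 3, -9), (-9, 15, 1), (1, 15, -9)
river cycle of g (length 8): (-7, 3, 9), (9, 15, -1), (-1, 15, 9), (9, 3, -7), (-7, 11, 5), (5, 9, -9), (-9, 9, 5), (5, 11, -7)
cycles differ ⇒ inequivalent

no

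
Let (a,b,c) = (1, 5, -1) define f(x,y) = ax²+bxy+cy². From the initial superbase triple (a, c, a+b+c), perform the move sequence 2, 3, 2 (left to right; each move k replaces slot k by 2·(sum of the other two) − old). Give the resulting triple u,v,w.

start (1,-1,5) = (f(1,0),f(0,1),f(1,1))
replace slot 2: 2·(1+5) − (-1) = 13 → (1,13,5)
replace slot 3: 2·(1+13) − 5 = 23 → (1,13,23)
replace slot 2: 2·(1+23) − 13 = 35 → (1,35,23)

1,35,23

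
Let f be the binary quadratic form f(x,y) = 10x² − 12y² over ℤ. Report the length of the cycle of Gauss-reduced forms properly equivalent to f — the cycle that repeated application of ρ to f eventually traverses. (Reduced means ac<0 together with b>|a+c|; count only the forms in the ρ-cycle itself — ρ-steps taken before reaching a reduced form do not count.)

D = 480, ⌊√D⌋ = 21
descent: ρ → (-12,0,10)
descent: ρ → (10,20,-2)  [lands on river]
river: ρ → (-2,20,10)
ρ-cycle length = 2 (tail of 2 descent steps not counted)

2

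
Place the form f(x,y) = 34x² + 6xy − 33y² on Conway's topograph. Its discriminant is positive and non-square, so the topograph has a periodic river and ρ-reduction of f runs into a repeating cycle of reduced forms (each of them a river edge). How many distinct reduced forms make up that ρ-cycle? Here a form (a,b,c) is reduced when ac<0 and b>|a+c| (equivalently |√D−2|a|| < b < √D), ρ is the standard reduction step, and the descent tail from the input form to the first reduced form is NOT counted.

D = 4524, ⌊√D⌋ = 67
river: ρ → (-33,60,7)
river: ρ → (7,66,-6)
river: ρ → (-6,66,7)
river: ρ → (7,60,-33)
river: ρ → (-33,6,34)
river: ρ → (34,62,-5)
river: ρ → (-5,58,58)
river: ρ → (58,58,-5)
river: ρ → (-5,62,34)
river: ρ → (34,6,-33)
ρ-cycle length = 10 (tail of 0 descent steps not counted)

10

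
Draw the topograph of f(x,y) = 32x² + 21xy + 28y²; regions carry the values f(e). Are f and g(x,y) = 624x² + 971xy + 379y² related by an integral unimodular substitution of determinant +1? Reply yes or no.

D₁ = -3143, D₂ = -3143
f: flip: (32,21,28)→(28,-21,32)
f: reduced (well bottom): (28,-21,32) with a≤c, −a<b≤a
g: translate: b→-277 (≡971 mod 1248), so (624,971,379)→(624,-277,32)
g: flip: (624,-277,32)→(32,277,624)
g: translate: b→21 (≡277 mod 64), so (32,277,624)→(32,21,28)
g: flip: (32,21,28)→(28,-21,32)
g: reduced (well bottom): (28,-21,32) with a≤c, −a<b≤a
reduced forms (28, -21, 32) vs (28, -21, 32) ⇒ equivalent

yes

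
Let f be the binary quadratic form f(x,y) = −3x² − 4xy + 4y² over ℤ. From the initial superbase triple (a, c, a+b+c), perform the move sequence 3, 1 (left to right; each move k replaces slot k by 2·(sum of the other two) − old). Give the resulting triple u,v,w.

start (-3,4,-3) = (f(1,0),f(0,1),f(1,1))
replace slot 3: 2·((-3)+4) − (-3) = 5 → (-3,4,5)
replace slot 1: 2·(4+5) − (-3) = 21 → (21,4,5)

21,4,5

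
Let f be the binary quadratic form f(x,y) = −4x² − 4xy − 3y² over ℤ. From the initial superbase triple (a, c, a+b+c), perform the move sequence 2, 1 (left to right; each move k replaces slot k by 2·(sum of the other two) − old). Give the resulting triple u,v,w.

start (-4,-3,-11) = (f(1,0),f(0,1),f(1,1))
replace slot 2: 2·((-4)+(-11)) − (-3) = -27 → (-4,-27,-11)
replace slot 1: 2·((-27)+(-11)) − (-4) = -72 → (-72,-27,-11)

-72,-27,-11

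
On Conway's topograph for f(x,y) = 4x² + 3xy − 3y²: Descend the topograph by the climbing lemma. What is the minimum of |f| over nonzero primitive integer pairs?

river: ρ → (-3,3,4)
river: ρ → (4,5,-2)
river: ρ → (-2,7,1)
river: ρ → (1,7,-2)
river: ρ → (-2,5,4)
river: ρ → (4,3,-3)
closes: descent 0, river 6
min |a| on river = 1

1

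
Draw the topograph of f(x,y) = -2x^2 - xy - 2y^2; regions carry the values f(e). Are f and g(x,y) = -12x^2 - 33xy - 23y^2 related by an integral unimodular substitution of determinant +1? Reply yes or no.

D₁ = -15, D₂ = -15
f is negative-definite; reduce −f:
−f: reduced (well bottom): (2,1,2) with a≤c, −a<b≤a
flip sign back: reduced form of f is (-2,-1,-2)
g is negative-definite; reduce −g:
−g: translate: b→9 (≡33 mod 24), so (12,33,23)→(12,9,2)
−g: flip: (12,9,2)→(2,-9,12)
−g: translate: b→-1 (≡-9 mod 4), so (2,-9,12)→(2,-1,2)
−g: flip: (2,-1,2)→(2,1,2)
−g: reduced (well bottom): (2,1,2) with a≤c, −a<b≤a
flip sign back: reduced form of g is (-2,-1,-2)
reduced forms (-2, -1, -2) vs (-2, -1, -2) ⇒ equivalent

yes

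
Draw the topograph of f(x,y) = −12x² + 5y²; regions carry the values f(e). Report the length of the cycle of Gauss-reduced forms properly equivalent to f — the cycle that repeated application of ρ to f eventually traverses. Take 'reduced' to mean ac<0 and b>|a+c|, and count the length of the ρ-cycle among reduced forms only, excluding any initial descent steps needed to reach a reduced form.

D = 240, ⌊√D⌋ = 15
descent: ρ → (5,10,-7)  [lands on river]
river: ρ → (-7,4,8)
river: ρ → (8,12,-3)
river: ρ → (-3,12,8)
river: ρ → (8,4,-7)
river: ρ → (-7,10,5)
ρ-cycle length = 6 (tail of 1 descent step not counted)

6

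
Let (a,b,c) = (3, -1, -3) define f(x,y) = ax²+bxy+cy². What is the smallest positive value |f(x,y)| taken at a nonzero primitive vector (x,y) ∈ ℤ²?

descent: ρ → (-3,1,3)  [lands on river]
river: ρ → (3,5,-1)
river: ρ → (-1,5,3)
river: ρ → (3,1,-3)
river: ρ → (-3,5,1)
river: ρ → (1,5,-3)
closes: descent 1, river 6
min |a| on river = 1

1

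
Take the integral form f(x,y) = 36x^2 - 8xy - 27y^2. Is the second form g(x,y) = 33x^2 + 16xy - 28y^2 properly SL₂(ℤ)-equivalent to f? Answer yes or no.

D₁ = 3952, D₂ = 3952
river cycle of f (length 16): (-27, 62, 1), (1, 62, -27), (-27, 46, 17), (17, 56, -12), (-12, 40, 49), (49, 58, -3), (-3, 62, 9), (9, 46, -51), (-51, 56, 4), (4, 56, -51), … (6 more)
river cycle of g (length 26): (-28, 40, 21), (21, 44, -24), (-24, 52, 13), (13, 52, -24), (-24, 44, 21), (21, 40, -28), (-28, 16, 33), (33, 50, -11), (-11, 60, 8), (8, 52, -39), … (16 more)
cycles differ ⇒ inequivalent

no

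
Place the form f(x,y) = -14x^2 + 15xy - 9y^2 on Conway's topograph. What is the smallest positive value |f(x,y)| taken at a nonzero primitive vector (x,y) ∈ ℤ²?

translate: b→13 (≡-15 mod 28), so (14,-15,9)→(14,13,8)
flip: (14,13,8)→(8,-13,14)
translate: b→3 (≡-13 mod 16), so (8,-13,14)→(8,3,9)
reduced (well bottom): (8,3,9) with a≤c, −a<b≤a
well minimum |f| = |-8| = 8 (negative-definite)

8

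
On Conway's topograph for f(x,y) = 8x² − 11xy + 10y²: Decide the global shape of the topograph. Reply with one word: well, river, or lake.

D = b²−4ac = (-11)² − 4·8·10 = -199
D < 0 ⇒ definite ⇒ every region one sign ⇒ single well

well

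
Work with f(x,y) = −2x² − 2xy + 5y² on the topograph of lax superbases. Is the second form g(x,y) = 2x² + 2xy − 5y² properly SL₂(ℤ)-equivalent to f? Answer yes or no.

D₁ = 44, D₂ = 44
river cycle of f (length 2): (-2, 6, 1), (1, 6, -2)
river cycle of g (length 2): (2, 6, -1), (-1, 6, 2)
cycles differ ⇒ inequivalent

no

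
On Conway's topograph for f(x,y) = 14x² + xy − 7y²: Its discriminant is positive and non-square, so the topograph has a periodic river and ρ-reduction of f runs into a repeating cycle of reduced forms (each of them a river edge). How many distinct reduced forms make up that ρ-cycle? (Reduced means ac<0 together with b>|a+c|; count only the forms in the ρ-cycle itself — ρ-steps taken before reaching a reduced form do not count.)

D = 393, ⌊√D⌋ = 19
descent: ρ → (-7,13,8)  [lands on river]
river: ρ → (8,19,-1)
river: ρ → (-1,19,8)
river: ρ → (8,13,-7)
river: ρ → (-7,15,6)
river: ρ → (6,9,-13)
river: ρ → (-13,17,2)
river: ρ → (2,19,-4)
river: ρ → (-4,13,14)
river: ρ → (14,15,-3)
river: ρ → (-3,15,14)
river: ρ → (14,13,-4)
river: ρ → (-4,19,2)
river: ρ → (2,17,-13)
river: ρ → (-13,9,6)
river: ρ → (6,15,-7)
ρ-cycle length = 16 (tail of 1 descent step not counted)

16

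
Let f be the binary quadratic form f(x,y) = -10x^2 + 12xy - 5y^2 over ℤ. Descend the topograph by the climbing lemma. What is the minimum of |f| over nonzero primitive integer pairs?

translate: b→8 (≡-12 mod 20), so (10,-12,5)→(10,8,3)
flip: (10,8,3)→(3,-8,10)
translate: b→-2 (≡-8 mod 6), so (3,-8,10)→(3,-2,5)
reduced (well bottom): (3,-2,5) with a≤c, −a<b≤a
well minimum |f| = |-3| = 3 (negative-definite)

3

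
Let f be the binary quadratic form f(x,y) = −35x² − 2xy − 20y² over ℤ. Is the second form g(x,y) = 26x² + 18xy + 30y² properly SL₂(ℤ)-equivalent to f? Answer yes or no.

D₁ = -2796, D₂ = -2796
f is negative-definite; reduce −f:
−f: flip: (35,2,20)→(20,-2,35)
−f: reduced (well bottom): (20,-2,35) with a≤c, −a<b≤a
flip sign back: reduced form of f is (-20,2,-35)
g: reduced (well bottom): (26,18,30) with a≤c, −a<b≤a
reduced forms (-20, 2, -35) vs (26, 18, 30) ⇒ inequivalent

no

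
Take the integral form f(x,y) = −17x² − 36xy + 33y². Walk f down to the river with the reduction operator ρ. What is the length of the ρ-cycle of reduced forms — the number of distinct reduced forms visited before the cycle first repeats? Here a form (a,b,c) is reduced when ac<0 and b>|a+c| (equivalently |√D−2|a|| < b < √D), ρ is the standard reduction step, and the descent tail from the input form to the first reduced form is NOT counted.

D = 3540, ⌊√D⌋ = 59
descent: ρ → (33,36,-17)  [lands on river]
river: ρ → (-17,32,37)
river: ρ → (37,42,-12)
river: ρ → (-12,54,13)
river: ρ → (13,50,-20)
river: ρ → (-20,30,33)
ρ-cycle length = 6 (tail of 1 descent step not counted)

6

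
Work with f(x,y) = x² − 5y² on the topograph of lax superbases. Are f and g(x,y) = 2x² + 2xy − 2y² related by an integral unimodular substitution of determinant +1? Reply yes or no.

D₁ = 20, D₂ = 20
river cycle of f (length 2): (1, 4, -1), (-1, 4, 1)
river cycle of g (length 2): (-2, 2, 2), (2, 2, -2)
cycles differ ⇒ inequivalent

no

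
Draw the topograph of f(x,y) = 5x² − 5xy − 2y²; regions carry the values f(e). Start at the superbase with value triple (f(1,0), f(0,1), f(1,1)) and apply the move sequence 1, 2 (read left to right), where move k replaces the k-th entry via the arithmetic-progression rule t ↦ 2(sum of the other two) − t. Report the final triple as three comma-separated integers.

start (5,-2,-2) = (f(1,0),f(0,1),f(1,1))
replace slot 1: 2·((-2)+(-2)) − 5 = -13 → (-13,-2,-2)
replace slot 2: 2·((-13)+(-2)) − (-2) = -28 → (-13,-28,-2)

-13,-28,-2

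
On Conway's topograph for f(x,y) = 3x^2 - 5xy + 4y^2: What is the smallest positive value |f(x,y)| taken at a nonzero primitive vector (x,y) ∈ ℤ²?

translate: b→1 (≡-5 mod 6), so (3,-5,4)→(3,1,2)
flip: (3,1,2)→(2,-1,3)
reduced (well bottom): (2,-1,3) with a≤c, −a<b≤a
well minimum = a = 2

2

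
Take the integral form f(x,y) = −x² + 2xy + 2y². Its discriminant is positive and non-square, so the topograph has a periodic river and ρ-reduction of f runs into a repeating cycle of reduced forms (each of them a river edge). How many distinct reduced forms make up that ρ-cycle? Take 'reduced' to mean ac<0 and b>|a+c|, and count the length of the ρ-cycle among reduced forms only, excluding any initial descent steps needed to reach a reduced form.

D = 12, ⌊√D⌋ = 3
river: ρ → (2,2,-1)
river: ρ → (-1,2,2)
ρ-cycle length = 2 (tail of 0 descent steps not counted)

2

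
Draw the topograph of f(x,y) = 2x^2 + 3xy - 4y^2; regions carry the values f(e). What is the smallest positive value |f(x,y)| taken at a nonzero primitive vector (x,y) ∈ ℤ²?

river: ρ → (-4,5,1)
river: ρ → (1,5,-4)
river: ρ → (-4,3,2)
river: ρ → (2,5,-2)
river: ρ → (-2,3,4)
river: ρ → (4,5,-1)
river: ρ → (-1,5,4)
river: ρ → (4,3,-2)
river: ρ → (-2,5,2)
river: ρ → (2,3,-4)
closes: descent 0, river 10
min |a| on river = 1

1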